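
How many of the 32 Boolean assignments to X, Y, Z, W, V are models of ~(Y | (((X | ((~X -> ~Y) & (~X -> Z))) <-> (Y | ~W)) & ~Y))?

8

Initial set: {~(Y | (((X | ((~X -> ~Y) & (~X -> Z))) <-> (Y | ~W)) & ~Y))}.
~(Y | (((X | ((~X -> ~Y) & (~X -> Z))) <-> (Y | ~W)) & ~Y)): α-rule — add ~Y, ~(((X | ((~X -> ~Y) & (~X -> Z))) <-> (Y | ~W)) & ~Y).
~(((X | ((~X -> ~Y) & (~X -> Z))) <-> (Y | ~W)) & ~Y): β-rule — branch into ~((X | ((~X -> ~Y) & (~X -> Z))) <-> (Y | ~W))  //  ~~Y.
  branch 1 (add ~((X | ((~X -> ~Y) & (~X -> Z))) <-> (Y | ~W))):
    ~((X | ((~X -> ~Y) & (~X -> Z))) <-> (Y | ~W)): β-rule — branch into (X | ((~X -> ~Y) & (~X -> Z))), ~(Y | ~W)  //  ~(X | ((~X -> ~Y) & (~X -> Z))), (Y | ~W).
      branch 1.1 (add (X | ((~X -> ~Y) & (~X -> Z))), ~(Y | ~W)):
        ~(Y | ~W): α-rule — add ~Y, ~~W.
        (X | ((~X -> ~Y) & (~X -> Z))): β-rule — branch into X  //  ((~X -> ~Y) & (~X -> Z)).
          branch 1.1.1 (add X):
            ○ open, literals {W=1, X=1, Y=0}.
          branch 1.1.2 (add ((~X -> ~Y) & (~X -> Z))):
            ((~X -> ~Y) & (~X -> Z)): α-rule — add (~X -> ~Y), (~X -> Z).
            (~X -> ~Y): β-rule — branch into ~~X  //  ~Y.
              branch 1.1.2.1 (add ~~X):
                (~X -> Z): β-rule — branch into ~~X  //  Z.
                  branch 1.1.2.1.1 (add ~~X):
                    ○ open, literals {W=1, X=1, Y=0}.
                  branch 1.1.2.1.2 (add Z):
                    ○ open, literals {W=1, X=1, Y=0, Z=1}.
              branch 1.1.2.2 (add ~Y):
                (~X -> Z): β-rule — branch into ~~X  //  Z.
                  branch 1.1.2.2.1 (add ~~X):
                    ○ open, literals {W=1, X=1, Y=0}.
                  branch 1.1.2.2.2 (add Z):
                    ○ open, literals {W=1, Y=0, Z=1}.
      branch 1.2 (add ~(X | ((~X -> ~Y) & (~X -> Z))), (Y | ~W)):
        ~(X | ((~X -> ~Y) & (~X -> Z))): α-rule — add ~X, ~((~X -> ~Y) & (~X -> Z)).
        (Y | ~W): β-rule — branch into Y  //  ~W.
          branch 1.2.1 (add Y):
            × closes — contains both Y and ~Y.
          branch 1.2.2 (add ~W):
            ~((~X -> ~Y) & (~X -> Z)): β-rule — branch into ~(~X -> ~Y)  //  ~(~X -> Z).
              branch 1.2.2.1 (add ~(~X -> ~Y)):
                ~(~X -> ~Y): α-rule — add ~X, ~~Y.
                × closes — contains both Y and ~Y.
              branch 1.2.2.2 (add ~(~X -> Z)):
                ~(~X -> Z): α-rule — add ~X, ~Z.
                ○ open, literals {W=0, X=0, Y=0, Z=0}.
  branch 2 (add ~~Y):
    × closes — contains both Y and ~Y.
3 branches closed, 6 open.
Each open branch fixes some atoms; the unmentioned ones are free. Counting distinct full assignments: branch {W=1, X=1, Y=0} (Z, V) contributes 4 new; branch {W=1, X=1, Y=0} (Z, V) contributes 0 new; branch {W=1, X=1, Y=0, Z=1} (V) contributes 0 new; branch {W=1, X=1, Y=0} (Z, V) contributes 0 new; branch {W=1, Y=0, Z=1} (X, V) contributes 2 new; branch {W=0, X=0, Y=0, Z=0} (V) contributes 2 new. Total: 8.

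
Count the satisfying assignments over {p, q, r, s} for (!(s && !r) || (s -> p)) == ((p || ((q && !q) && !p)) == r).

6

Initial set: {((!(s && !r) || (s -> p)) == ((p || ((q && !q) && !p)) == r))}.
((!(s && !r) || (s -> p)) == ((p || ((q && !q) && !p)) == r)): β-rule — branch into (!(s && !r) || (s -> p)), ((p || ((q && !q) && !p)) == r)  //  !(!(s && !r) || (s -> p)), !((p || ((q && !q) && !p)) == r).
  branch 1 (add (!(s && !r) || (s -> p)), ((p || ((q && !q) && !p)) == r)):
    (!(s && !r) || (s -> p)): β-rule — branch into !(s && !r)  //  (s -> p).
      branch 1.1 (add !(s && !r)):
        ((p || ((q && !q) && !p)) == r): β-rule — branch into (p || ((q && !q) && !p)), r  //  !(p || ((q && !q) && !p)), !r.
          branch 1.1.1 (add (p || ((q && !q) && !p)), r):
            !(s && !r): β-rule — branch into !s  //  !!r.
              branch 1.1.1.1 (add !s):
                (p || ((q && !q) && !p)): β-rule — branch into p  //  ((q && !q) && !p).
                  branch 1.1.1.1.1 (add p):
                    ○ open, literals {p=T, r=T, s=F}.
                  branch 1.1.1.1.2 (add ((q && !q) && !p)):
                    ((q && !q) && !p): α-rule — add (q && !q), !p.
                    (q && !q): α-rule — add q, !q.
                    × closes — contains both q and !q.
              branch 1.1.1.2 (add !!r):
                (p || ((q && !q) && !p)): β-rule — branch into p  //  ((q && !q) && !p).
                  branch 1.1.1.2.1 (add p):
                    ○ open, literals {p=T, r=T}.
                  branch 1.1.1.2.2 (add ((q && !q) && !p)):
                    ((q && !q) && !p): α-rule — add (q && !q), !p.
                    (q && !q): α-rule — add q, !q.
                    × closes — contains both q and !q.
          branch 1.1.2 (add !(p || ((q && !q) && !p)), !r):
            !(p || ((q && !q) && !p)): α-rule — add !p, !((q && !q) && !p).
            !(s && !r): β-rule — branch into !s  //  !!r.
              branch 1.1.2.1 (add !s):
                !((q && !q) && !p): β-rule — branch into !(q && !q)  //  !!p.
                  branch 1.1.2.1.1 (add !(q && !q)):
                    !(q && !q): β-rule — branch into !q  //  !!q.
                      branch 1.1.2.1.1.1 (add !q):
                        ○ open, literals {p=F, q=F, r=F, s=F}.
                      branch 1.1.2.1.1.2 (add !!q):
                        ○ open, literals {p=F, q=T, r=F, s=F}.
                  branch 1.1.2.1.2 (add !!p):
                    × closes — contains both p and !p.
              branch 1.1.2.2 (add !!r):
                × closes — contains both r and !r.
      branch 1.2 (add (s -> p)):
        ((p || ((q && !q) && !p)) == r): β-rule — branch into (p || ((q && !q) && !p)), r  //  !(p || ((q && !q) && !p)), !r.
          branch 1.2.1 (add (p || ((q && !q) && !p)), r):
            (s -> p): β-rule — branch into !s  //  p.
              branch 1.2.1.1 (add !s):
                (p || ((q && !q) && !p)): β-rule — branch into p  //  ((q && !q) && !p).
                  branch 1.2.1.1.1 (add p):
                    ○ open, literals {p=T, r=T, s=F}.
                  branch 1.2.1.1.2 (add ((q && !q) && !p)):
                    ((q && !q) && !p): α-rule — add (q && !q), !p.
                    (q && !q): α-rule — add q, !q.
                    × closes — contains both q and !q.
              branch 1.2.1.2 (add p):
                (p || ((q && !q) && !p)): β-rule — branch into p  //  ((q && !q) && !p).
                  branch 1.2.1.2.1 (add p):
                    ○ open, literals {p=T, r=T}.
                  branch 1.2.1.2.2 (add ((q && !q) && !p)):
                    ((q && !q) && !p): α-rule — add (q && !q), !p.
                    × closes — contains both p and !p.
          branch 1.2.2 (add !(p || ((q && !q) && !p)), !r):
            !(p || ((q && !q) && !p)): α-rule — add !p, !((q && !q) && !p).
            (s -> p): β-rule — branch into !s  //  p.
              branch 1.2.2.1 (add !s):
                !((q && !q) && !p): β-rule — branch into !(q && !q)  //  !!p.
                  branch 1.2.2.1.1 (add !(q && !q)):
                    !(q && !q): β-rule — branch into !q  //  !!q.
                      branch 1.2.2.1.1.1 (add !q):
                        ○ open, literals {p=F, q=F, r=F, s=F}.
                      branch 1.2.2.1.1.2 (add !!q):
                        ○ open, literals {p=F, q=T, r=F, s=F}.
                  branch 1.2.2.1.2 (add !!p):
                    × closes — contains both p and !p.
              branch 1.2.2.2 (add p):
                × closes — contains both p and !p.
  branch 2 (add !(!(s && !r) || (s -> p)), !((p || ((q && !q) && !p)) == r)):
    !(!(s && !r) || (s -> p)): α-rule — add !!(s && !r), !(s -> p).
    !!(s && !r): α-rule — add s, !r.
    !(s -> p): α-rule — add s, !p.
    !((p || ((q && !q) && !p)) == r): β-rule — branch into (p || ((q && !q) && !p)), !r  //  !(p || ((q && !q) && !p)), r.
      branch 2.1 (add (p || ((q && !q) && !p)), !r):
        (p || ((q && !q) && !p)): β-rule — branch into p  //  ((q && !q) && !p).
          branch 2.1.1 (add p):
            × closes — contains both p and !p.
          branch 2.1.2 (add ((q && !q) && !p)):
            ((q && !q) && !p): α-rule — add (q && !q), !p.
            (q && !q): α-rule — add q, !q.
            × closes — contains both q and !q.
      branch 2.2 (add !(p || ((q && !q) && !p)), r):
        × closes — contains both r and !r.
11 branches closed, 8 open.
Each open branch fixes some atoms; the unmentioned ones are free. Counting distinct full assignments: branch {p=T, r=T, s=F} (q) contributes 2 new; branch {p=T, r=T} (q, s) contributes 2 new; branch {p=F, q=F, r=F, s=F} (none free) contributes 1 new; branch {p=F, q=T, r=F, s=F} (none free) contributes 1 new; branch {p=T, r=T, s=F} (q) contributes 0 new; branch {p=T, r=T} (q, s) contributes 0 new; branch {p=F, q=F, r=F, s=F} (none free) contributes 0 new; branch {p=F, q=T, r=F, s=F} (none free) contributes 0 new. Total: 6.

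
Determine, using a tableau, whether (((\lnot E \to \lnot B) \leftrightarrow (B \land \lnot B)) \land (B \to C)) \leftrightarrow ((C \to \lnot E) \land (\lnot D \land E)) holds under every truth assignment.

Not valid

Assume the negation and expand:
Initial set: {\lnot ((((\lnot E \to \lnot B) \leftrightarrow (B \land \lnot B)) \land (B \to C)) \leftrightarrow ((C \to \lnot E) \land (\lnot D \land E)))}.
\lnot ((((\lnot E \to \lnot B) \leftrightarrow (B \land \lnot B)) \land (B \to C)) \leftrightarrow ((C \to \lnot E) \land (\lnot D \land E))): β-rule — branch into (((\lnot E \to \lnot B) \leftrightarrow (B \land \lnot B)) \land (B \to C)), \lnot ((C \to \lnot E) \land (\lnot D \land E))  //  \lnot (((\lnot E \to \lnot B) \leftrightarrow (B \land \lnot B)) \land (B \to C)), ((C \to \lnot E) \land (\lnot D \land E)).
  branch 1 (add (((\lnot E \to \lnot B) \leftrightarrow (B \land \lnot B)) \land (B \to C)), \lnot ((C \to \lnot E) \land (\lnot D \land E))):
    (((\lnot E \to \lnot B) \leftrightarrow (B \land \lnot B)) \land (B \to C)): α-rule — add ((\lnot E \to \lnot B) \leftrightarrow (B \land \lnot B)), (B \to C).
    \lnot ((C \to \lnot E) \land (\lnot D \land E)): β-rule — branch into \lnot (C \to \lnot E)  //  \lnot (\lnot D \land E).
      branch 1.1 (add \lnot (C \to \lnot E)):
        \lnot (C \to \lnot E): α-rule — add C, \lnot \lnot E.
        ((\lnot E \to \lnot B) \leftrightarrow (B \land \lnot B)): β-rule — branch into (\lnot E \to \lnot B), (B \land \lnot B)  //  \lnot (\lnot E \to \lnot B), \lnot (B \land \lnot B).
          branch 1.1.1 (add (\lnot E \to \lnot B), (B \land \lnot B)):
            (B \land \lnot B): α-rule — add B, \lnot B.
            × closes — contains both B and \lnot B.
          branch 1.1.2 (add \lnot (\lnot E \to \lnot B), \lnot (B \land \lnot B)):
            \lnot (\lnot E \to \lnot B): α-rule — add \lnot E, \lnot \lnot B.
            × closes — contains both E and \lnot E.
      branch 1.2 (add \lnot (\lnot D \land E)):
        ((\lnot E \to \lnot B) \leftrightarrow (B \land \lnot B)): β-rule — branch into (\lnot E \to \lnot B), (B \land \lnot B)  //  \lnot (\lnot E \to \lnot B), \lnot (B \land \lnot B).
          branch 1.2.1 (add (\lnot E \to \lnot B), (B \land \lnot B)):
            (B \land \lnot B): α-rule — add B, \lnot B.
            × closes — contains both B and \lnot B.
          branch 1.2.2 (add \lnot (\lnot E \to \lnot B), \lnot (B \land \lnot B)):
            \lnot (\lnot E \to \lnot B): α-rule — add \lnot E, \lnot \lnot B.
            (B \to C): β-rule — branch into \lnot B  //  C.
              branch 1.2.2.1 (add \lnot B):
                × closes — contains both B and \lnot B.
              branch 1.2.2.2 (add C):
                \lnot (\lnot D \land E): β-rule — branch into \lnot \lnot D  //  \lnot E.
                  branch 1.2.2.2.1 (add \lnot \lnot D):
                    \lnot (B \land \lnot B): β-rule — branch into \lnot B  //  \lnot \lnot B.
                      branch 1.2.2.2.1.1 (add \lnot B):
                        × closes — contains both B and \lnot B.
                      branch 1.2.2.2.1.2 (add \lnot \lnot B):
                        ○ open, literals {B=true, C=true, D=true, E=false}.
                  branch 1.2.2.2.2 (add \lnot E):
                    \lnot (B \land \lnot B): β-rule — branch into \lnot B  //  \lnot \lnot B.
                      branch 1.2.2.2.2.1 (add \lnot B):
                        × closes — contains both B and \lnot B.
                      branch 1.2.2.2.2.2 (add \lnot \lnot B):
                        ○ open, literals {B=true, C=true, E=false}.
  branch 2 (add \lnot (((\lnot E \to \lnot B) \leftrightarrow (B \land \lnot B)) \land (B \to C)), ((C \to \lnot E) \land (\lnot D \land E))):
    ((C \to \lnot E) \land (\lnot D \land E)): α-rule — add (C \to \lnot E), (\lnot D \land E).
    (\lnot D \land E): α-rule — add \lnot D, E.
    \lnot (((\lnot E \to \lnot B) \leftrightarrow (B \land \lnot B)) \land (B \to C)): β-rule — branch into \lnot ((\lnot E \to \lnot B) \leftrightarrow (B \land \lnot B))  //  \lnot (B \to C).
      branch 2.1 (add \lnot ((\lnot E \to \lnot B) \leftrightarrow (B \land \lnot B))):
        (C \to \lnot E): β-rule — branch into \lnot C  //  \lnot E.
          branch 2.1.1 (add \lnot C):
            \lnot ((\lnot E \to \lnot B) \leftrightarrow (B \land \lnot B)): β-rule — branch into (\lnot E \to \lnot B), \lnot (B \land \lnot B)  //  \lnot (\lnot E \to \lnot B), (B \land \lnot B).
              branch 2.1.1.1 (add (\lnot E \to \lnot B), \lnot (B \land \lnot B)):
                (\lnot E \to \lnot B): β-rule — branch into \lnot \lnot E  //  \lnot B.
                  branch 2.1.1.1.1 (add \lnot \lnot E):
                    \lnot (B \land \lnot B): β-rule — branch into \lnot B  //  \lnot \lnot B.
                      branch 2.1.1.1.1.1 (add \lnot B):
                        ○ open, literals {B=false, C=false, D=false, E=true}.
                      branch 2.1.1.1.1.2 (add \lnot \lnot B):
                        ○ open, literals {B=true, C=false, D=false, E=true}.
                  branch 2.1.1.1.2 (add \lnot B):
                    \lnot (B \land \lnot B): β-rule — branch into \lnot B  //  \lnot \lnot B.
                      branch 2.1.1.1.2.1 (add \lnot B):
                        ○ open, literals {B=false, C=false, D=false, E=true}.
                      branch 2.1.1.1.2.2 (add \lnot \lnot B):
                        × closes — contains both B and \lnot B.
              branch 2.1.1.2 (add \lnot (\lnot E \to \lnot B), (B \land \lnot B)):
                \lnot (\lnot E \to \lnot B): α-rule — add \lnot E, \lnot \lnot B.
                × closes — contains both E and \lnot E.
          branch 2.1.2 (add \lnot E):
            × closes — contains both E and \lnot E.
      branch 2.2 (add \lnot (B \to C)):
        \lnot (B \to C): α-rule — add B, \lnot C.
        (C \to \lnot E): β-rule — branch into \lnot C  //  \lnot E.
          branch 2.2.1 (add \lnot C):
            ○ open, literals {B=true, C=false, D=false, E=true}.
          branch 2.2.2 (add \lnot E):
            × closes — contains both E and \lnot E.
10 branches closed, 6 open.
An open branch gives a countermodel: B=true, C=true, D=true, E=false (unmentioned atoms arbitrary); under it the original formula is false.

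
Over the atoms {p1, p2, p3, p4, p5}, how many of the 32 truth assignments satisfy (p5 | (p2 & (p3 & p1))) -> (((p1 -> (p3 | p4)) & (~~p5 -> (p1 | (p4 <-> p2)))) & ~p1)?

Initial set: {((p5 | (p2 & (p3 & p1))) -> (((p1 -> (p3 | p4)) & (~~p5 -> (p1 | (p4 <-> p2)))) & ~p1))}.
((p5 | (p2 & (p3 & p1))) -> (((p1 -> (p3 | p4)) & (~~p5 -> (p1 | (p4 <-> p2)))) & ~p1)): β-rule — branch into ~(p5 | (p2 & (p3 & p1)))  //  (((p1 -> (p3 | p4)) & (~~p5 -> (p1 | (p4 <-> p2)))) & ~p1).
  branch 1 (add ~(p5 | (p2 & (p3 & p1)))):
    ~(p5 | (p2 & (p3 & p1))): α-rule — add ~p5, ~(p2 & (p3 & p1)).
    ~(p2 & (p3 & p1)): β-rule — branch into ~p2  //  ~(p3 & p1).
      branch 1.1 (add ~p2):
        ○ open, literals {p2=F, p5=F}.
      branch 1.2 (add ~(p3 & p1)):
        ~(p3 & p1): β-rule — branch into ~p3  //  ~p1.
          branch 1.2.1 (add ~p3):
            ○ open, literals {p3=F, p5=F}.
          branch 1.2.2 (add ~p1):
            ○ open, literals {p1=F, p5=F}.
  branch 2 (add (((p1 -> (p3 | p4)) & (~~p5 -> (p1 | (p4 <-> p2)))) & ~p1)):
    (((p1 -> (p3 | p4)) & (~~p5 -> (p1 | (p4 <-> p2)))) & ~p1): α-rule — add ((p1 -> (p3 | p4)) & (~~p5 -> (p1 | (p4 <-> p2)))), ~p1.
    ((p1 -> (p3 | p4)) & (~~p5 -> (p1 | (p4 <-> p2)))): α-rule — add (p1 -> (p3 | p4)), (~~p5 -> (p1 | (p4 <-> p2))).
    (p1 -> (p3 | p4)): β-rule — branch into ~p1  //  (p3 | p4).
      branch 2.1 (add ~p1):
        (~~p5 -> (p1 | (p4 <-> p2))): β-rule — branch into ~~~p5  //  (p1 | (p4 <-> p2)).
          branch 2.1.1 (add ~~~p5):
            ~~~p5: drop double negation, giving ~p5.
            ○ open, literals {p1=F, p5=F}.
          branch 2.1.2 (add (p1 | (p4 <-> p2))):
            (p1 | (p4 <-> p2)): β-rule — branch into p1  //  (p4 <-> p2).
              branch 2.1.2.1 (add p1):
                × closes — contains both p1 and ~p1.
              branch 2.1.2.2 (add (p4 <-> p2)):
                (p4 <-> p2): β-rule — branch into p4, p2  //  ~p4, ~p2.
                  branch 2.1.2.2.1 (add p4, p2):
                    ○ open, literals {p1=F, p2=T, p4=T}.
                  branch 2.1.2.2.2 (add ~p4, ~p2):
                    ○ open, literals {p1=F, p2=F, p4=F}.
      branch 2.2 (add (p3 | p4)):
        (~~p5 -> (p1 | (p4 <-> p2))): β-rule — branch into ~~~p5  //  (p1 | (p4 <-> p2)).
          branch 2.2.1 (add ~~~p5):
            ~~~p5: drop double negation, giving ~p5.
            (p3 | p4): β-rule — branch into p3  //  p4.
              branch 2.2.1.1 (add p3):
                ○ open, literals {p1=F, p3=T, p5=F}.
              branch 2.2.1.2 (add p4):
                ○ open, literals {p1=F, p4=T, p5=F}.
          branch 2.2.2 (add (p1 | (p4 <-> p2))):
            (p3 | p4): β-rule — branch into p3  //  p4.
              branch 2.2.2.1 (add p3):
                (p1 | (p4 <-> p2)): β-rule — branch into p1  //  (p4 <-> p2).
                  branch 2.2.2.1.1 (add p1):
                    × closes — contains both p1 and ~p1.
                  branch 2.2.2.1.2 (add (p4 <-> p2)):
                    (p4 <-> p2): β-rule — branch into p4, p2  //  ~p4, ~p2.
                      branch 2.2.2.1.2.1 (add p4, p2):
                        ○ open, literals {p1=F, p2=T, p3=T, p4=T}.
                      branch 2.2.2.1.2.2 (add ~p4, ~p2):
                        ○ open, literals {p1=F, p2=F, p3=T, p4=F}.
              branch 2.2.2.2 (add p4):
                (p1 | (p4 <-> p2)): β-rule — branch into p1  //  (p4 <-> p2).
                  branch 2.2.2.2.1 (add p1):
                    × closes — contains both p1 and ~p1.
                  branch 2.2.2.2.2 (add (p4 <-> p2)):
                    (p4 <-> p2): β-rule — branch into p4, p2  //  ~p4, ~p2.
                      branch 2.2.2.2.2.1 (add p4, p2):
                        ○ open, literals {p1=F, p2=T, p4=T}.
                      branch 2.2.2.2.2.2 (add ~p4, ~p2):
                        × closes — contains both p4 and ~p4.
4 branches closed, 11 open.
Each open branch fixes some atoms; the unmentioned ones are free. Counting distinct full assignments: branch {p2=F, p5=F} (p1, p3, p4) contributes 8 new; branch {p3=F, p5=F} (p1, p2, p4) contributes 4 new; branch {p1=F, p5=F} (p2, p3, p4) contributes 2 new; branch {p1=F, p5=F} (p2, p3, p4) contributes 0 new; branch {p1=F, p2=T, p4=T} (p3, p5) contributes 2 new; branch {p1=F, p2=F, p4=F} (p3, p5) contributes 2 new; branch {p1=F, p3=T, p5=F} (p2, p4) contributes 0 new; branch {p1=F, p4=T, p5=F} (p2, p3) contributes 0 new; branch {p1=F, p2=T, p3=T, p4=T} (p5) contributes 0 new; branch {p1=F, p2=F, p3=T, p4=F} (p5) contributes 0 new; branch {p1=F, p2=T, p4=T} (p3, p5) contributes 0 new. Total: 18.

18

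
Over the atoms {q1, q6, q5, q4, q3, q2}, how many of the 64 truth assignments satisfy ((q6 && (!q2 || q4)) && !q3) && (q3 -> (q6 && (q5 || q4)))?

Initial set: {(((q6 && (!q2 || q4)) && !q3) && (q3 -> (q6 && (q5 || q4))))}.
(((q6 && (!q2 || q4)) && !q3) && (q3 -> (q6 && (q5 || q4)))): α-rule — add ((q6 && (!q2 || q4)) && !q3), (q3 -> (q6 && (q5 || q4))).
((q6 && (!q2 || q4)) && !q3): α-rule — add (q6 && (!q2 || q4)), !q3.
(q6 && (!q2 || q4)): α-rule — add q6, (!q2 || q4).
(q3 -> (q6 && (q5 || q4))): β-rule — branch into !q3  //  (q6 && (q5 || q4)).
  branch 1 (add !q3):
    (!q2 || q4): β-rule — branch into !q2  //  q4.
      branch 1.1 (add !q2):
        ○ open, literals {q2=0, q3=0, q6=1}.
      branch 1.2 (add q4):
        ○ open, literals {q3=0, q4=1, q6=1}.
  branch 2 (add (q6 && (q5 || q4))):
    (q6 && (q5 || q4)): α-rule — add q6, (q5 || q4).
    (!q2 || q4): β-rule — branch into !q2  //  q4.
      branch 2.1 (add !q2):
        (q5 || q4): β-rule — branch into q5  //  q4.
          branch 2.1.1 (add q5):
            ○ open, literals {q2=0, q3=0, q5=1, q6=1}.
          branch 2.1.2 (add q4):
            ○ open, literals {q2=0, q3=0, q4=1, q6=1}.
      branch 2.2 (add q4):
        (q5 || q4): β-rule — branch into q5  //  q4.
          branch 2.2.1 (add q5):
            ○ open, literals {q3=0, q4=1, q5=1, q6=1}.
          branch 2.2.2 (add q4):
            ○ open, literals {q3=0, q4=1, q6=1}.
0 branches closed, 6 open.
Each open branch fixes some atoms; the unmentioned ones are free. Counting distinct full assignments: branch {q2=0, q3=0, q6=1} (q1, q5, q4) contributes 8 new; branch {q3=0, q4=1, q6=1} (q1, q5, q2) contributes 4 new; branch {q2=0, q3=0, q5=1, q6=1} (q1, q4) contributes 0 new; branch {q2=0, q3=0, q4=1, q6=1} (q1, q5) contributes 0 new; branch {q3=0, q4=1, q5=1, q6=1} (q1, q2) contributes 0 new; branch {q3=0, q4=1, q6=1} (q1, q5, q2) contributes 0 new. Total: 12.

12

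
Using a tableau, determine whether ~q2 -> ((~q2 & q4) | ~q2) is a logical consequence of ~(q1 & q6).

Initial set: {~(q1 & q6); ~(~q2 -> ((~q2 & q4) | ~q2))}.
~(~q2 -> ((~q2 & q4) | ~q2)): α-rule — add ~q2, ~((~q2 & q4) | ~q2).
~((~q2 & q4) | ~q2): α-rule — add ~(~q2 & q4), ~~q2.
× closes — contains both q2 and ~q2.
All 1 branch closes.
Every branch closed, so the premises entail the conclusion.

Yes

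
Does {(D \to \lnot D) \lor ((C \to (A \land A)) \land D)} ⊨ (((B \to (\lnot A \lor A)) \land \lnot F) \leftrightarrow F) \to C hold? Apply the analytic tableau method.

Yes

Initial set: {T ((D \to \lnot D) \lor ((C \to (A \land A)) \land D)); F ((((B \to (\lnot A \lor A)) \land \lnot F) \leftrightarrow F) \to C)}.
F ((((B \to (\lnot A \lor A)) \land \lnot F) \leftrightarrow F) \to C): α-rule — add T (((B \to (\lnot A \lor A)) \land \lnot F) \leftrightarrow F), F C.
T ((D \to \lnot D) \lor ((C \to (A \land A)) \land D)): β-rule — branch into T (D \to \lnot D)  //  T ((C \to (A \land A)) \land D).
  branch 1 (add T (D \to \lnot D)):
    T (((B \to (\lnot A \lor A)) \land \lnot F) \leftrightarrow F): β-rule — branch into T ((B \to (\lnot A \lor A)) \land \lnot F), T F  //  F ((B \to (\lnot A \lor A)) \land \lnot F), F F.
      branch 1.1 (add T ((B \to (\lnot A \lor A)) \land \lnot F), T F):
        T ((B \to (\lnot A \lor A)) \land \lnot F): α-rule — add T (B \to (\lnot A \lor A)), T \lnot F.
        × closes — contains both F and \lnot F.
      branch 1.2 (add F ((B \to (\lnot A \lor A)) \land \lnot F), F F):
        T (D \to \lnot D): β-rule — branch into F D  //  T \lnot D.
          branch 1.2.1 (add F D):
            F ((B \to (\lnot A \lor A)) \land \lnot F): β-rule — branch into F (B \to (\lnot A \lor A))  //  F \lnot F.
              branch 1.2.1.1 (add F (B \to (\lnot A \lor A))):
                F (B \to (\lnot A \lor A)): α-rule — add T B, F (\lnot A \lor A).
                F (\lnot A \lor A): α-rule — add F \lnot A, F A.
                × closes — contains both A and \lnot A.
              branch 1.2.1.2 (add F \lnot F):
                × closes — contains both F and \lnot F.
          branch 1.2.2 (add T \lnot D):
            F ((B \to (\lnot A \lor A)) \land \lnot F): β-rule — branch into F (B \to (\lnot A \lor A))  //  F \lnot F.
              branch 1.2.2.1 (add F (B \to (\lnot A \lor A))):
                F (B \to (\lnot A \lor A)): α-rule — add T B, F (\lnot A \lor A).
                F (\lnot A \lor A): α-rule — add F \lnot A, F A.
                × closes — contains both A and \lnot A.
              branch 1.2.2.2 (add F \lnot F):
                × closes — contains both F and \lnot F.
  branch 2 (add T ((C \to (A \land A)) \land D)):
    T ((C \to (A \land A)) \land D): α-rule — add T (C \to (A \land A)), T D.
    T (((B \to (\lnot A \lor A)) \land \lnot F) \leftrightarrow F): β-rule — branch into T ((B \to (\lnot A \lor A)) \land \lnot F), T F  //  F ((B \to (\lnot A \lor A)) \land \lnot F), F F.
      branch 2.1 (add T ((B \to (\lnot A \lor A)) \land \lnot F), T F):
        T ((B \to (\lnot A \lor A)) \land \lnot F): α-rule — add T (B \to (\lnot A \lor A)), T \lnot F.
        × closes — contains both F and \lnot F.
      branch 2.2 (add F ((B \to (\lnot A \lor A)) \land \lnot F), F F):
        T (C \to (A \land A)): β-rule — branch into F C  //  T (A \land A).
          branch 2.2.1 (add F C):
            F ((B \to (\lnot A \lor A)) \land \lnot F): β-rule — branch into F (B \to (\lnot A \lor A))  //  F \lnot F.
              branch 2.2.1.1 (add F (B \to (\lnot A \lor A))):
                F (B \to (\lnot A \lor A)): α-rule — add T B, F (\lnot A \lor A).
                F (\lnot A \lor A): α-rule — add F \lnot A, F A.
                × closes — contains both A and \lnot A.
              branch 2.2.1.2 (add F \lnot F):
                × closes — contains both F and \lnot F.
          branch 2.2.2 (add T (A \land A)):
            T (A \land A): α-rule — add T A, T A.
            F ((B \to (\lnot A \lor A)) \land \lnot F): β-rule — branch into F (B \to (\lnot A \lor A))  //  F \lnot F.
              branch 2.2.2.1 (add F (B \to (\lnot A \lor A))):
                F (B \to (\lnot A \lor A)): α-rule — add T B, F (\lnot A \lor A).
                F (\lnot A \lor A): α-rule — add F \lnot A, F A.
                × closes — contains both A and \lnot A.
              branch 2.2.2.2 (add F \lnot F):
                × closes — contains both F and \lnot F.
All 10 branches close.
Every branch closed, so the premises entail the conclusion.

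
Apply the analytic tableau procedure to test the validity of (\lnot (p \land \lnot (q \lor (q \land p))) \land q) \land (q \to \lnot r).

Not valid

Assume the negation and expand:
Initial set: {\lnot ((\lnot (p \land \lnot (q \lor (q \land p))) \land q) \land (q \to \lnot r))}.
\lnot ((\lnot (p \land \lnot (q \lor (q \land p))) \land q) \land (q \to \lnot r)): β-rule — branch into \lnot (\lnot (p \land \lnot (q \lor (q \land p))) \land q)  //  \lnot (q \to \lnot r).
  branch 1 (add \lnot (\lnot (p \land \lnot (q \lor (q \land p))) \land q)):
    \lnot (\lnot (p \land \lnot (q \lor (q \land p))) \land q): β-rule — branch into \lnot \lnot (p \land \lnot (q \lor (q \land p)))  //  \lnot q.
      branch 1.1 (add \lnot \lnot (p \land \lnot (q \lor (q \land p)))):
        \lnot \lnot (p \land \lnot (q \lor (q \land p))): α-rule — add p, \lnot (q \lor (q \land p)).
        \lnot (q \lor (q \land p)): α-rule — add \lnot q, \lnot (q \land p).
        \lnot (q \land p): β-rule — branch into \lnot q  //  \lnot p.
          branch 1.1.1 (add \lnot q):
            ○ open, literals {p=1, q=0}.
          branch 1.1.2 (add \lnot p):
            × closes — contains both p and \lnot p.
      branch 1.2 (add \lnot q):
        ○ open, literals {q=0}.
  branch 2 (add \lnot (q \to \lnot r)):
    \lnot (q \to \lnot r): α-rule — add q, \lnot \lnot r.
    ○ open, literals {q=1, r=1}.
1 branch closed, 3 open.
An open branch gives a countermodel: p=1, q=0 (unmentioned atoms arbitrary); under it the original formula is false.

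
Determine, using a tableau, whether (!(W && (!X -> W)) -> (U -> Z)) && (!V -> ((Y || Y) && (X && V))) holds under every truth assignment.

Not valid

Assume the negation and expand:
Initial set: {!((!(W && (!X -> W)) -> (U -> Z)) && (!V -> ((Y || Y) && (X && V))))}.
!((!(W && (!X -> W)) -> (U -> Z)) && (!V -> ((Y || Y) && (X && V)))): β-rule — branch into !(!(W && (!X -> W)) -> (U -> Z))  //  !(!V -> ((Y || Y) && (X && V))).
  branch 1 (add !(!(W && (!X -> W)) -> (U -> Z))):
    !(!(W && (!X -> W)) -> (U -> Z)): α-rule — add !(W && (!X -> W)), !(U -> Z).
    !(U -> Z): α-rule — add U, !Z.
    !(W && (!X -> W)): β-rule — branch into !W  //  !(!X -> W).
      branch 1.1 (add !W):
        ○ open, literals {U=1, W=0, Z=0}.
      branch 1.2 (add !(!X -> W)):
        !(!X -> W): α-rule — add !X, !W.
        ○ open, literals {U=1, W=0, X=0, Z=0}.
  branch 2 (add !(!V -> ((Y || Y) && (X && V)))):
    !(!V -> ((Y || Y) && (X && V))): α-rule — add !V, !((Y || Y) && (X && V)).
    !((Y || Y) && (X && V)): β-rule — branch into !(Y || Y)  //  !(X && V).
      branch 2.1 (add !(Y || Y)):
        !(Y || Y): α-rule — add !Y, !Y.
        ○ open, literals {V=0, Y=0}.
      branch 2.2 (add !(X && V)):
        !(X && V): β-rule — branch into !X  //  !V.
          branch 2.2.1 (add !X):
            ○ open, literals {V=0, X=0}.
          branch 2.2.2 (add !V):
            ○ open, literals {V=0}.
0 branches closed, 5 open.
An open branch gives a countermodel: U=1, W=0, Z=0 (unmentioned atoms arbitrary); under it the original formula is false.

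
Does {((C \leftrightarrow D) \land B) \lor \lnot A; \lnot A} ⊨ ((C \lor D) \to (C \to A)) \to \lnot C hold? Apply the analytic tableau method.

Initial set: {(((C \leftrightarrow D) \land B) \lor \lnot A); \lnot A; \lnot (((C \lor D) \to (C \to A)) \to \lnot C)}.
\lnot (((C \lor D) \to (C \to A)) \to \lnot C): α-rule — add ((C \lor D) \to (C \to A)), \lnot \lnot C.
(((C \leftrightarrow D) \land B) \lor \lnot A): β-rule — branch into ((C \leftrightarrow D) \land B)  //  \lnot A.
  branch 1 (add ((C \leftrightarrow D) \land B)):
    ((C \leftrightarrow D) \land B): α-rule — add (C \leftrightarrow D), B.
    ((C \lor D) \to (C \to A)): β-rule — branch into \lnot (C \lor D)  //  (C \to A).
      branch 1.1 (add \lnot (C \lor D)):
        \lnot (C \lor D): α-rule — add \lnot C, \lnot D.
        × closes — contains both C and \lnot C.
      branch 1.2 (add (C \to A)):
        (C \leftrightarrow D): β-rule — branch into C, D  //  \lnot C, \lnot D.
          branch 1.2.1 (add C, D):
            (C \to A): β-rule — branch into \lnot C  //  A.
              branch 1.2.1.1 (add \lnot C):
                × closes — contains both C and \lnot C.
              branch 1.2.1.2 (add A):
                × closes — contains both A and \lnot A.
          branch 1.2.2 (add \lnot C, \lnot D):
            × closes — contains both C and \lnot C.
  branch 2 (add \lnot A):
    ((C \lor D) \to (C \to A)): β-rule — branch into \lnot (C \lor D)  //  (C \to A).
      branch 2.1 (add \lnot (C \lor D)):
        \lnot (C \lor D): α-rule — add \lnot C, \lnot D.
        × closes — contains both C and \lnot C.
      branch 2.2 (add (C \to A)):
        (C \to A): β-rule — branch into \lnot C  //  A.
          branch 2.2.1 (add \lnot C):
            × closes — contains both C and \lnot C.
          branch 2.2.2 (add A):
            × closes — contains both A and \lnot A.
All 7 branches close.
Every branch closed, so the premises entail the conclusion.

Yes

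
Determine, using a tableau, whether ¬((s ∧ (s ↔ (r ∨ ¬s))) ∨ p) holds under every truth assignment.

Assume the negation and expand:
Initial set: {F ¬((s ∧ (s ↔ (r ∨ ¬s))) ∨ p)}.
F ¬((s ∧ (s ↔ (r ∨ ¬s))) ∨ p): β-rule — branch into T (s ∧ (s ↔ (r ∨ ¬s)))  //  T p.
  branch 1 (add T (s ∧ (s ↔ (r ∨ ¬s)))):
    T (s ∧ (s ↔ (r ∨ ¬s))): α-rule — add T s, T (s ↔ (r ∨ ¬s)).
    T (s ↔ (r ∨ ¬s)): β-rule — branch into T s, T (r ∨ ¬s)  //  F s, F (r ∨ ¬s).
      branch 1.1 (add T s, T (r ∨ ¬s)):
        T (r ∨ ¬s): β-rule — branch into T r  //  T ¬s.
          branch 1.1.1 (add T r):
            ○ open, literals {r=T, s=T}.
          branch 1.1.2 (add T ¬s):
            × closes — contains both s and ¬s.
      branch 1.2 (add F s, F (r ∨ ¬s)):
        × closes — contains both s and ¬s.
  branch 2 (add T p):
    ○ open, literals {p=T}.
2 branches closed, 2 open.
An open branch gives a countermodel: r=T, s=T (unmentioned atoms arbitrary); under it the original formula is false.

Not valid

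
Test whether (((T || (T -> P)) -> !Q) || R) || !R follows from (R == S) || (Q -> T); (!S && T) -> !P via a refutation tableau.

Yes

Initial set: {((R == S) || (Q -> T)); ((!S && T) -> !P); !((((T || (T -> P)) -> !Q) || R) || !R)}.
!((((T || (T -> P)) -> !Q) || R) || !R): α-rule — add !(((T || (T -> P)) -> !Q) || R), !!R.
!(((T || (T -> P)) -> !Q) || R): α-rule — add !((T || (T -> P)) -> !Q), !R.
× closes — contains both R and !R.
All 1 branch closes.
Every branch closed, so the premises entail the conclusion.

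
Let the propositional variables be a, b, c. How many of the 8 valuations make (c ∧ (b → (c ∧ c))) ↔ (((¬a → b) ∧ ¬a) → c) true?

5

Initial set: {T ((c ∧ (b → (c ∧ c))) ↔ (((¬a → b) ∧ ¬a) → c))}.
T ((c ∧ (b → (c ∧ c))) ↔ (((¬a → b) ∧ ¬a) → c)): β-rule — branch into T (c ∧ (b → (c ∧ c))), T (((¬a → b) ∧ ¬a) → c)  //  F (c ∧ (b → (c ∧ c))), F (((¬a → b) ∧ ¬a) → c).
  branch 1 (add T (c ∧ (b → (c ∧ c))), T (((¬a → b) ∧ ¬a) → c)):
    T (c ∧ (b → (c ∧ c))): α-rule — add T c, T (b → (c ∧ c)).
    T (((¬a → b) ∧ ¬a) → c): β-rule — branch into F ((¬a → b) ∧ ¬a)  //  T c.
      branch 1.1 (add F ((¬a → b) ∧ ¬a)):
        T (b → (c ∧ c)): β-rule — branch into F b  //  T (c ∧ c).
          branch 1.1.1 (add F b):
            F ((¬a → b) ∧ ¬a): β-rule — branch into F (¬a → b)  //  F ¬a.
              branch 1.1.1.1 (add F (¬a → b)):
                F (¬a → b): α-rule — add T ¬a, F b.
                ○ open, literals {a=F, b=F, c=T}.
              branch 1.1.1.2 (add F ¬a):
                ○ open, literals {a=T, b=F, c=T}.
          branch 1.1.2 (add T (c ∧ c)):
            T (c ∧ c): α-rule — add T c, T c.
            F ((¬a → b) ∧ ¬a): β-rule — branch into F (¬a → b)  //  F ¬a.
              branch 1.1.2.1 (add F (¬a → b)):
                F (¬a → b): α-rule — add T ¬a, F b.
                ○ open, literals {a=F, b=F, c=T}.
              branch 1.1.2.2 (add F ¬a):
                ○ open, literals {a=T, c=T}.
      branch 1.2 (add T c):
        T (b → (c ∧ c)): β-rule — branch into F b  //  T (c ∧ c).
          branch 1.2.1 (add F b):
            ○ open, literals {b=F, c=T}.
          branch 1.2.2 (add T (c ∧ c)):
            T (c ∧ c): α-rule — add T c, T c.
            ○ open, literals {c=T}.
  branch 2 (add F (c ∧ (b → (c ∧ c))), F (((¬a → b) ∧ ¬a) → c)):
    F (((¬a → b) ∧ ¬a) → c): α-rule — add T ((¬a → b) ∧ ¬a), F c.
    T ((¬a → b) ∧ ¬a): α-rule — add T (¬a → b), T ¬a.
    F (c ∧ (b → (c ∧ c))): β-rule — branch into F c  //  F (b → (c ∧ c)).
      branch 2.1 (add F c):
        T (¬a → b): β-rule — branch into F ¬a  //  T b.
          branch 2.1.1 (add F ¬a):
            × closes — contains both a and ¬a.
          branch 2.1.2 (add T b):
            ○ open, literals {a=F, b=T, c=F}.
      branch 2.2 (add F (b → (c ∧ c))):
        F (b → (c ∧ c)): α-rule — add T b, F (c ∧ c).
        T (¬a → b): β-rule — branch into F ¬a  //  T b.
          branch 2.2.1 (add F ¬a):
            × closes — contains both a and ¬a.
          branch 2.2.2 (add T b):
            F (c ∧ c): β-rule — branch into F c  //  F c.
              branch 2.2.2.1 (add F c):
                ○ open, literals {a=F, b=T, c=F}.
              branch 2.2.2.2 (add F c):
                ○ open, literals {a=F, b=T, c=F}.
2 branches closed, 9 open.
Each open branch fixes some atoms; the unmentioned ones are free. Counting distinct full assignments: branch {a=F, b=F, c=T} (none free) contributes 1 new; branch {a=T, b=F, c=T} (none free) contributes 1 new; branch {a=F, b=F, c=T} (none free) contributes 0 new; branch {a=T, c=T} (b) contributes 1 new; branch {b=F, c=T} (a) contributes 0 new; branch {c=T} (a, b) contributes 1 new; branch {a=F, b=T, c=F} (none free) contributes 1 new; branch {a=F, b=T, c=F} (none free) contributes 0 new; branch {a=F, b=T, c=F} (none free) contributes 0 new. Total: 5.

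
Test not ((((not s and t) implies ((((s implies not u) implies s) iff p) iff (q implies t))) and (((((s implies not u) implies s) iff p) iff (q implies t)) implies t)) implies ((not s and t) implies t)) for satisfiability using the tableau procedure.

Initial set: {not ((((not s and t) implies ((((s implies not u) implies s) iff p) iff (q implies t))) and (((((s implies not u) implies s) iff p) iff (q implies t)) implies t)) implies ((not s and t) implies t))}.
not ((((not s and t) implies ((((s implies not u) implies s) iff p) iff (q implies t))) and (((((s implies not u) implies s) iff p) iff (q implies t)) implies t)) implies ((not s and t) implies t)): α-rule — add (((not s and t) implies ((((s implies not u) implies s) iff p) iff (q implies t))) and (((((s implies not u) implies s) iff p) iff (q implies t)) implies t)), not ((not s and t) implies t).
(((not s and t) implies ((((s implies not u) implies s) iff p) iff (q implies t))) and (((((s implies not u) implies s) iff p) iff (q implies t)) implies t)): α-rule — add ((not s and t) implies ((((s implies not u) implies s) iff p) iff (q implies t))), (((((s implies not u) implies s) iff p) iff (q implies t)) implies t).
not ((not s and t) implies t): α-rule — add (not s and t), not t.
(not s and t): α-rule — add not s, t.
× closes — contains both t and not t.
All 1 branch closes.
Every branch closed; the formula is unsatisfiable.

Unsatisfiable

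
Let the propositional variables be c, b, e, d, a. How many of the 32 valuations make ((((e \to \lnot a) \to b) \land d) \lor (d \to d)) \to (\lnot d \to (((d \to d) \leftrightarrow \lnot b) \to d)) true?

Initial set: {(((((e \to \lnot a) \to b) \land d) \lor (d \to d)) \to (\lnot d \to (((d \to d) \leftrightarrow \lnot b) \to d)))}.
(((((e \to \lnot a) \to b) \land d) \lor (d \to d)) \to (\lnot d \to (((d \to d) \leftrightarrow \lnot b) \to d))): β-rule — branch into \lnot ((((e \to \lnot a) \to b) \land d) \lor (d \to d))  //  (\lnot d \to (((d \to d) \leftrightarrow \lnot b) \to d)).
  branch 1 (add \lnot ((((e \to \lnot a) \to b) \land d) \lor (d \to d))):
    \lnot ((((e \to \lnot a) \to b) \land d) \lor (d \to d)): α-rule — add \lnot (((e \to \lnot a) \to b) \land d), \lnot (d \to d).
    \lnot (d \to d): α-rule — add d, \lnot d.
    × closes — contains both d and \lnot d.
  branch 2 (add (\lnot d \to (((d \to d) \leftrightarrow \lnot b) \to d))):
    (\lnot d \to (((d \to d) \leftrightarrow \lnot b) \to d)): β-rule — branch into \lnot \lnot d  //  (((d \to d) \leftrightarrow \lnot b) \to d).
      branch 2.1 (add \lnot \lnot d):
        ○ open, literals {d=1}.
      branch 2.2 (add (((d \to d) \leftrightarrow \lnot b) \to d)):
        (((d \to d) \leftrightarrow \lnot b) \to d): β-rule — branch into \lnot ((d \to d) \leftrightarrow \lnot b)  //  d.
          branch 2.2.1 (add \lnot ((d \to d) \leftrightarrow \lnot b)):
            \lnot ((d \to d) \leftrightarrow \lnot b): β-rule — branch into (d \to d), \lnot \lnot b  //  \lnot (d \to d), \lnot b.
              branch 2.2.1.1 (add (d \to d), \lnot \lnot b):
                (d \to d): β-rule — branch into \lnot d  //  d.
                  branch 2.2.1.1.1 (add \lnot d):
                    ○ open, literals {b=1, d=0}.
                  branch 2.2.1.1.2 (add d):
                    ○ open, literals {b=1, d=1}.
              branch 2.2.1.2 (add \lnot (d \to d), \lnot b):
                \lnot (d \to d): α-rule — add d, \lnot d.
                × closes — contains both d and \lnot d.
          branch 2.2.2 (add d):
            ○ open, literals {d=1}.
2 branches closed, 4 open.
Each open branch fixes some atoms; the unmentioned ones are free. Counting distinct full assignments: branch {d=1} (c, b, e, a) contributes 16 new; branch {b=1, d=0} (c, e, a) contributes 8 new; branch {b=1, d=1} (c, e, a) contributes 0 new; branch {d=1} (c, b, e, a) contributes 0 new. Total: 24.

24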